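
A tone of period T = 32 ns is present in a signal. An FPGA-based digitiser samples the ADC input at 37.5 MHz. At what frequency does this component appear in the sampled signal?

T = 32 ns → f = 1/T = 31.25 MHz.
31.25 MHz > fs/2 = 18.75 MHz, folds to fs − 31.25 MHz = 6.25 MHz.

6.25 MHz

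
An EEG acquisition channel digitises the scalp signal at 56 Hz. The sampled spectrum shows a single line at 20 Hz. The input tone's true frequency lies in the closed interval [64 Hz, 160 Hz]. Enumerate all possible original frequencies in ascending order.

76 Hz, 92 Hz, 132 Hz, 148 Hz

Frequencies that alias to 20 Hz are k·fs ± 20 Hz for integer k ≥ 0.
k=0: 20 Hz.
k=1: 36 Hz, 76 Hz.
k=2: 92 Hz, 132 Hz.
k=3: 148 Hz, 188 Hz.
k=4: 204 Hz, 244 Hz.
Within [64 Hz, 160 Hz]: 76 Hz, 92 Hz, 132 Hz, 148 Hz.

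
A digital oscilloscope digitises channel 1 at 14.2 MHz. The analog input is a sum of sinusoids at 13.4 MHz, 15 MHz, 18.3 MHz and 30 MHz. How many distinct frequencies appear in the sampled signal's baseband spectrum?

fs/2 = 7.1 MHz.
13.4 MHz > fs/2 = 7.1 MHz, folds to fs − 13.4 MHz = 0.8 MHz.
15 MHz mod fs = 0.8 MHz.
0.8 MHz ≤ fs/2 = 7.1 MHz, appears at 0.8 MHz.
18.3 MHz mod fs = 4.1 MHz.
4.1 MHz ≤ fs/2 = 7.1 MHz, appears at 4.1 MHz.
30 MHz mod fs = 1.6 MHz.
1.6 MHz ≤ fs/2 = 7.1 MHz, appears at 1.6 MHz.
Distinct values: {0.8 MHz, 1.6 MHz, 4.1 MHz} → 3.

3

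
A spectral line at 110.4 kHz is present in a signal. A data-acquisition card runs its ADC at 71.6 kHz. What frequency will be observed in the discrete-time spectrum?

32.8 kHz

110.4 kHz mod fs = 38.8 kHz.
38.8 kHz > fs/2 = 35.8 kHz, folds to fs − 38.8 kHz = 32.8 kHz.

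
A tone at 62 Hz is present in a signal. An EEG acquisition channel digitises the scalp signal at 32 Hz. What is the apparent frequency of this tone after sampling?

2 Hz

62 Hz mod fs = 30 Hz.
30 Hz > fs/2 = 16 Hz, folds to fs − 30 Hz = 2 Hz.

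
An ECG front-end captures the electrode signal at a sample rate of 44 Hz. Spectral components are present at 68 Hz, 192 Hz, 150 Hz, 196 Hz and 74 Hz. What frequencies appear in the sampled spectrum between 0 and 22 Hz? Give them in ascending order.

14 Hz, 16 Hz, 18 Hz, 20 Hz

fs/2 = 22 Hz.
68 Hz mod fs = 24 Hz.
24 Hz > fs/2 = 22 Hz, folds to fs − 24 Hz = 20 Hz.
192 Hz mod fs = 16 Hz.
16 Hz ≤ fs/2 = 22 Hz, appears at 16 Hz.
150 Hz mod fs = 18 Hz.
18 Hz ≤ fs/2 = 22 Hz, appears at 18 Hz.
196 Hz mod fs = 20 Hz.
20 Hz ≤ fs/2 = 22 Hz, appears at 20 Hz.
74 Hz mod fs = 30 Hz.
30 Hz > fs/2 = 22 Hz, folds to fs − 30 Hz = 14 Hz.
Distinct values: {14 Hz, 16 Hz, 18 Hz, 20 Hz}.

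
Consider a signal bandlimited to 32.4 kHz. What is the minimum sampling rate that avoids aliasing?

Nyquist rate = 2 × 32.4 kHz = 64.8 kHz.

64.8 kHz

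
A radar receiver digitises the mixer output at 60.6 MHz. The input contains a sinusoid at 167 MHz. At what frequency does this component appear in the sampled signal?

14.8 MHz

167 MHz mod fs = 45.8 MHz.
45.8 MHz > fs/2 = 30.3 MHz, folds to fs − 45.8 MHz = 14.8 MHz.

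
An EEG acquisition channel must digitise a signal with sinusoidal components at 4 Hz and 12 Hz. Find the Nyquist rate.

24 Hz

Highest-frequency component: 12 Hz.
Nyquist rate = 2 × 12 Hz = 24 Hz.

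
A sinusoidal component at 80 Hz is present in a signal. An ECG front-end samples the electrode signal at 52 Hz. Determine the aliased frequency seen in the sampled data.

24 Hz

80 Hz mod fs = 28 Hz.
28 Hz > fs/2 = 26 Hz, folds to fs − 28 Hz = 24 Hz.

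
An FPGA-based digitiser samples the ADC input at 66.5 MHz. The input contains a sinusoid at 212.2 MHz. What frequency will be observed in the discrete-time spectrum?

12.7 MHz

212.2 MHz mod fs = 12.7 MHz.
12.7 MHz ≤ fs/2 = 33.25 MHz, appears at 12.7 MHz.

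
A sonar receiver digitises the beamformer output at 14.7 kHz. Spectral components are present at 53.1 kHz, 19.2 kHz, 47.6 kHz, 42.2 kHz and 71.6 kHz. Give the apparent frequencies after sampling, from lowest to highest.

1.9 kHz, 3.5 kHz, 4.5 kHz, 5.7 kHz

fs/2 = 7.35 kHz.
53.1 kHz mod fs = 9 kHz.
9 kHz > fs/2 = 7.35 kHz, folds to fs − 9 kHz = 5.7 kHz.
19.2 kHz mod fs = 4.5 kHz.
4.5 kHz ≤ fs/2 = 7.35 kHz, appears at 4.5 kHz.
47.6 kHz mod fs = 3.5 kHz.
3.5 kHz ≤ fs/2 = 7.35 kHz, appears at 3.5 kHz.
42.2 kHz mod fs = 12.8 kHz.
12.8 kHz > fs/2 = 7.35 kHz, folds to fs − 12.8 kHz = 1.9 kHz.
71.6 kHz mod fs = 12.8 kHz.
12.8 kHz > fs/2 = 7.35 kHz, folds to fs − 12.8 kHz = 1.9 kHz.
Distinct values: {1.9 kHz, 3.5 kHz, 4.5 kHz, 5.7 kHz}.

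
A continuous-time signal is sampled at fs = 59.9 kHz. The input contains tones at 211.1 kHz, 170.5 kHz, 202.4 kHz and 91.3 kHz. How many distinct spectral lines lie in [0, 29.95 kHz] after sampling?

3

fs/2 = 29.95 kHz.
211.1 kHz mod fs = 31.4 kHz.
31.4 kHz > fs/2 = 29.95 kHz, folds to fs − 31.4 kHz = 28.5 kHz.
170.5 kHz mod fs = 50.7 kHz.
50.7 kHz > fs/2 = 29.95 kHz, folds to fs − 50.7 kHz = 9.2 kHz.
202.4 kHz mod fs = 22.7 kHz.
22.7 kHz ≤ fs/2 = 29.95 kHz, appears at 22.7 kHz.
91.3 kHz mod fs = 31.4 kHz.
31.4 kHz > fs/2 = 29.95 kHz, folds to fs − 31.4 kHz = 28.5 kHz.
Distinct values: {9.2 kHz, 22.7 kHz, 28.5 kHz} → 3.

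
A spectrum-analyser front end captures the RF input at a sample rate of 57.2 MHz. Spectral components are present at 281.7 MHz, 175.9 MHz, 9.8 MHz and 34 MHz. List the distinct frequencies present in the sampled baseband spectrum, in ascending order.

4.3 MHz, 9.8 MHz, 23.2 MHz

fs/2 = 28.6 MHz.
281.7 MHz mod fs = 52.9 MHz.
52.9 MHz > fs/2 = 28.6 MHz, folds to fs − 52.9 MHz = 4.3 MHz.
175.9 MHz mod fs = 4.3 MHz.
4.3 MHz ≤ fs/2 = 28.6 MHz, appears at 4.3 MHz.
9.8 MHz ≤ fs/2 = 28.6 MHz, passes unchanged.
34 MHz > fs/2 = 28.6 MHz, folds to fs − 34 MHz = 23.2 MHz.
Distinct values: {4.3 MHz, 9.8 MHz, 23.2 MHz}.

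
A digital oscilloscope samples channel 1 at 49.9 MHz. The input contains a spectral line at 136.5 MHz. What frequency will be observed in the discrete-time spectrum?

13.2 MHz

136.5 MHz mod fs = 36.7 MHz.
36.7 MHz > fs/2 = 24.95 MHz, folds to fs − 36.7 MHz = 13.2 MHz.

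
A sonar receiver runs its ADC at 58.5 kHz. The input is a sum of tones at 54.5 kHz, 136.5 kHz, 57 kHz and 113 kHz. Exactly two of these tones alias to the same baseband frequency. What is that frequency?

fs/2 = 29.25 kHz.
54.5 kHz > fs/2 = 29.25 kHz, folds to fs − 54.5 kHz = 4 kHz.
136.5 kHz mod fs = 19.5 kHz.
19.5 kHz ≤ fs/2 = 29.25 kHz, appears at 19.5 kHz.
57 kHz > fs/2 = 29.25 kHz, folds to fs − 57 kHz = 1.5 kHz.
113 kHz mod fs = 54.5 kHz.
54.5 kHz > fs/2 = 29.25 kHz, folds to fs − 54.5 kHz = 4 kHz.
54.5 kHz and 113 kHz both map to 4 kHz.

4 kHz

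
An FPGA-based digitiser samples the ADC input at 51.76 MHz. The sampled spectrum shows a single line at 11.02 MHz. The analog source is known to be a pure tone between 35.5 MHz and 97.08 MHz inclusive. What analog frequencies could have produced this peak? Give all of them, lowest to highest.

40.74 MHz, 62.78 MHz, 92.5 MHz

Frequencies that alias to 11.02 MHz are k·fs ± 11.02 MHz for integer k ≥ 0.
k=0: 11.02 MHz.
k=1: 40.74 MHz, 62.78 MHz.
k=2: 92.5 MHz, 114.54 MHz.
k=3: 144.26 MHz, 166.3 MHz.
Within [35.5 MHz, 97.08 MHz]: 40.74 MHz, 62.78 MHz, 92.5 MHz.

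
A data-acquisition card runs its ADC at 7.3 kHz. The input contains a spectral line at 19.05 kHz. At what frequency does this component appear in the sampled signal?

19.05 kHz mod fs = 4.45 kHz.
4.45 kHz > fs/2 = 3.65 kHz, folds to fs − 4.45 kHz = 2.85 kHz.

2.85 kHz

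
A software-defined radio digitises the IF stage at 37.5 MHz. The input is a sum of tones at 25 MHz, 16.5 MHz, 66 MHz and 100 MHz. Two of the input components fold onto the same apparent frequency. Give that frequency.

12.5 MHz

fs/2 = 18.75 MHz.
25 MHz > fs/2 = 18.75 MHz, folds to fs − 25 MHz = 12.5 MHz.
16.5 MHz ≤ fs/2 = 18.75 MHz, passes unchanged.
66 MHz mod fs = 28.5 MHz.
28.5 MHz > fs/2 = 18.75 MHz, folds to fs − 28.5 MHz = 9 MHz.
100 MHz mod fs = 25 MHz.
25 MHz > fs/2 = 18.75 MHz, folds to fs − 25 MHz = 12.5 MHz.
25 MHz and 100 MHz both map to 12.5 MHz.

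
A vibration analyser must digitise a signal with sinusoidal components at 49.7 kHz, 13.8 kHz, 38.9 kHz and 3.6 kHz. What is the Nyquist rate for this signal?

Highest-frequency component: 49.7 kHz.
Nyquist rate = 2 × 49.7 kHz = 99.4 kHz.

99.4 kHz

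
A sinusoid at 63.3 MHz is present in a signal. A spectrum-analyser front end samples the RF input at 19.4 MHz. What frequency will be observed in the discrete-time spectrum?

5.1 MHz

63.3 MHz mod fs = 5.1 MHz.
5.1 MHz ≤ fs/2 = 9.7 MHz, appears at 5.1 MHz.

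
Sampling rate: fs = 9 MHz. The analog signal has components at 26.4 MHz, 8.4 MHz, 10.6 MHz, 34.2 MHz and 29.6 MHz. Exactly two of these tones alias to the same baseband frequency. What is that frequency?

fs/2 = 4.5 MHz.
26.4 MHz mod fs = 8.4 MHz.
8.4 MHz > fs/2 = 4.5 MHz, folds to fs − 8.4 MHz = 0.6 MHz.
8.4 MHz > fs/2 = 4.5 MHz, folds to fs − 8.4 MHz = 0.6 MHz.
10.6 MHz mod fs = 1.6 MHz.
1.6 MHz ≤ fs/2 = 4.5 MHz, appears at 1.6 MHz.
34.2 MHz mod fs = 7.2 MHz.
7.2 MHz > fs/2 = 4.5 MHz, folds to fs − 7.2 MHz = 1.8 MHz.
29.6 MHz mod fs = 2.6 MHz.
2.6 MHz ≤ fs/2 = 4.5 MHz, appears at 2.6 MHz.
8.4 MHz and 26.4 MHz both map to 0.6 MHz.

0.6 MHz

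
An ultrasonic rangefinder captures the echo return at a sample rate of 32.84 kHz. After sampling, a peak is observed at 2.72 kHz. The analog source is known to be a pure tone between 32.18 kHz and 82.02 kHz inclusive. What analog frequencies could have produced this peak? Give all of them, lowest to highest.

35.56 kHz, 62.96 kHz, 68.4 kHz

Frequencies that alias to 2.72 kHz are k·fs ± 2.72 kHz for integer k ≥ 0.
k=0: 2.72 kHz.
k=1: 30.12 kHz, 35.56 kHz.
k=2: 62.96 kHz, 68.4 kHz.
k=3: 95.8 kHz, 101.24 kHz.
Within [32.18 kHz, 82.02 kHz]: 35.56 kHz, 62.96 kHz, 68.4 kHz.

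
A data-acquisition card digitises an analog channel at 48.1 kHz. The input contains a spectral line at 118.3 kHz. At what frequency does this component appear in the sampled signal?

118.3 kHz mod fs = 22.1 kHz.
22.1 kHz ≤ fs/2 = 24.05 kHz, appears at 22.1 kHz.

22.1 kHz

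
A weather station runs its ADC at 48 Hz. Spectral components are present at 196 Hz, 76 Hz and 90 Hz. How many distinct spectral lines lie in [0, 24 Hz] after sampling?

3

fs/2 = 24 Hz.
196 Hz mod fs = 4 Hz.
4 Hz ≤ fs/2 = 24 Hz, appears at 4 Hz.
76 Hz mod fs = 28 Hz.
28 Hz > fs/2 = 24 Hz, folds to fs − 28 Hz = 20 Hz.
90 Hz mod fs = 42 Hz.
42 Hz > fs/2 = 24 Hz, folds to fs − 42 Hz = 6 Hz.
Distinct values: {4 Hz, 6 Hz, 20 Hz} → 3.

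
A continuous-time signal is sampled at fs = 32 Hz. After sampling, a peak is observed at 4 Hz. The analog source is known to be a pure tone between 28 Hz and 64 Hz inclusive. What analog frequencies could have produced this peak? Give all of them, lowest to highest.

Frequencies that alias to 4 Hz are k·fs ± 4 Hz for integer k ≥ 0.
k=0: 4 Hz.
k=1: 28 Hz, 36 Hz.
k=2: 60 Hz, 68 Hz.
k=3: 92 Hz, 100 Hz.
Within [28 Hz, 64 Hz]: 28 Hz, 36 Hz, 60 Hz.

28 Hz, 36 Hz, 60 Hz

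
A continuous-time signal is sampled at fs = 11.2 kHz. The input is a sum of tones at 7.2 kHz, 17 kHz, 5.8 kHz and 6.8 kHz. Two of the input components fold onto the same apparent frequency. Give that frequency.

5.4 kHz

fs/2 = 5.6 kHz.
7.2 kHz > fs/2 = 5.6 kHz, folds to fs − 7.2 kHz = 4 kHz.
17 kHz mod fs = 5.8 kHz.
5.8 kHz > fs/2 = 5.6 kHz, folds to fs − 5.8 kHz = 5.4 kHz.
5.8 kHz > fs/2 = 5.6 kHz, folds to fs − 5.8 kHz = 5.4 kHz.
6.8 kHz > fs/2 = 5.6 kHz, folds to fs − 6.8 kHz = 4.4 kHz.
5.8 kHz and 17 kHz both map to 5.4 kHz.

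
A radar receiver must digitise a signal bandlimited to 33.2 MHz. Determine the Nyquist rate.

66.4 MHz

Nyquist rate = 2 × 33.2 MHz = 66.4 MHz.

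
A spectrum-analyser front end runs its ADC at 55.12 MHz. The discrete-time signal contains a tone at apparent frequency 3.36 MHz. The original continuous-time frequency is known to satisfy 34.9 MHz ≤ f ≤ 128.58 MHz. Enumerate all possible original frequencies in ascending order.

51.76 MHz, 58.48 MHz, 106.88 MHz, 113.6 MHz

Frequencies that alias to 3.36 MHz are k·fs ± 3.36 MHz for integer k ≥ 0.
k=0: 3.36 MHz.
k=1: 51.76 MHz, 58.48 MHz.
k=2: 106.88 MHz, 113.6 MHz.
k=3: 162 MHz, 168.72 MHz.
Within [34.9 MHz, 128.58 MHz]: 51.76 MHz, 58.48 MHz, 106.88 MHz, 113.6 MHz.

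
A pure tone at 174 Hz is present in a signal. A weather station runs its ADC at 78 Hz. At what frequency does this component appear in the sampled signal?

18 Hz

174 Hz mod fs = 18 Hz.
18 Hz ≤ fs/2 = 39 Hz, appears at 18 Hz.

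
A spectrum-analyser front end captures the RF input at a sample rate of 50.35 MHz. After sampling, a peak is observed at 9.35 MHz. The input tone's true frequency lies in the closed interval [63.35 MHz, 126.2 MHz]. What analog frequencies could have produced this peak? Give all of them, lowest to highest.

Frequencies that alias to 9.35 MHz are k·fs ± 9.35 MHz for integer k ≥ 0.
k=0: 9.35 MHz.
k=1: 41 MHz, 59.7 MHz.
k=2: 91.35 MHz, 110.05 MHz.
k=3: 141.7 MHz, 160.4 MHz.
Within [63.35 MHz, 126.2 MHz]: 91.35 MHz, 110.05 MHz.

91.35 MHz, 110.05 MHz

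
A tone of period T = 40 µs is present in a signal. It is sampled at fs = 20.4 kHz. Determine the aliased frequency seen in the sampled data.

4.6 kHz

T = 40 µs → f = 1/T = 25 kHz.
25 kHz mod fs = 4.6 kHz.
4.6 kHz ≤ fs/2 = 10.2 kHz, appears at 4.6 kHz.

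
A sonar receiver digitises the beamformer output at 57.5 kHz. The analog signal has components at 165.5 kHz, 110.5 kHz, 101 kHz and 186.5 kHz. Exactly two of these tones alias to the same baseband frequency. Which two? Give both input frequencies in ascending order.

101 kHz, 186.5 kHz

fs/2 = 28.75 kHz.
165.5 kHz mod fs = 50.5 kHz.
50.5 kHz > fs/2 = 28.75 kHz, folds to fs − 50.5 kHz = 7 kHz.
110.5 kHz mod fs = 53 kHz.
53 kHz > fs/2 = 28.75 kHz, folds to fs − 53 kHz = 4.5 kHz.
101 kHz mod fs = 43.5 kHz.
43.5 kHz > fs/2 = 28.75 kHz, folds to fs − 43.5 kHz = 14 kHz.
186.5 kHz mod fs = 14 kHz.
14 kHz ≤ fs/2 = 28.75 kHz, appears at 14 kHz.
101 kHz and 186.5 kHz both map to 14 kHz.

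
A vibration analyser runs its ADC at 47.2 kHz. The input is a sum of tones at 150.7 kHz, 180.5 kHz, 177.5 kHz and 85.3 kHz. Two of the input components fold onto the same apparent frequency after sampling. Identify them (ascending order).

85.3 kHz, 150.7 kHz

fs/2 = 23.6 kHz.
150.7 kHz mod fs = 9.1 kHz.
9.1 kHz ≤ fs/2 = 23.6 kHz, appears at 9.1 kHz.
180.5 kHz mod fs = 38.9 kHz.
38.9 kHz > fs/2 = 23.6 kHz, folds to fs − 38.9 kHz = 8.3 kHz.
177.5 kHz mod fs = 35.9 kHz.
35.9 kHz > fs/2 = 23.6 kHz, folds to fs − 35.9 kHz = 11.3 kHz.
85.3 kHz mod fs = 38.1 kHz.
38.1 kHz > fs/2 = 23.6 kHz, folds to fs − 38.1 kHz = 9.1 kHz.
85.3 kHz and 150.7 kHz both map to 9.1 kHz.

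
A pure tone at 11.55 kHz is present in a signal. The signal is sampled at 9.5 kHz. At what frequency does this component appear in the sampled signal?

11.55 kHz mod fs = 2.05 kHz.
2.05 kHz ≤ fs/2 = 4.75 kHz, appears at 2.05 kHz.

2.05 kHz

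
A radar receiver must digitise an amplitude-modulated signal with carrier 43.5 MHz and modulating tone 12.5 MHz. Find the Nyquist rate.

AM sidebands sit at fc ± fm = 31 MHz and 56 MHz.
Highest-frequency component: 56 MHz.
Nyquist rate = 2 × 56 MHz = 112 MHz.

112 MHz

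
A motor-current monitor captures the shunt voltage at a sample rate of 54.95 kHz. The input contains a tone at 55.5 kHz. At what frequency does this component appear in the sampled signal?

55.5 kHz mod fs = 0.55 kHz.
0.55 kHz ≤ fs/2 = 27.475 kHz, appears at 0.55 kHz.

0.55 kHz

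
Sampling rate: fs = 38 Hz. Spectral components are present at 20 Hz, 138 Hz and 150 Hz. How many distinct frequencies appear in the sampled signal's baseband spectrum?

3

fs/2 = 19 Hz.
20 Hz > fs/2 = 19 Hz, folds to fs − 20 Hz = 18 Hz.
138 Hz mod fs = 24 Hz.
24 Hz > fs/2 = 19 Hz, folds to fs − 24 Hz = 14 Hz.
150 Hz mod fs = 36 Hz.
36 Hz > fs/2 = 19 Hz, folds to fs − 36 Hz = 2 Hz.
Distinct values: {2 Hz, 14 Hz, 18 Hz} → 3.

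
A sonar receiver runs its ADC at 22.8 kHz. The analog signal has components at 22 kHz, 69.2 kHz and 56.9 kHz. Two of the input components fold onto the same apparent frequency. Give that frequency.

fs/2 = 11.4 kHz.
22 kHz > fs/2 = 11.4 kHz, folds to fs − 22 kHz = 0.8 kHz.
69.2 kHz mod fs = 0.8 kHz.
0.8 kHz ≤ fs/2 = 11.4 kHz, appears at 0.8 kHz.
56.9 kHz mod fs = 11.3 kHz.
11.3 kHz ≤ fs/2 = 11.4 kHz, appears at 11.3 kHz.
22 kHz and 69.2 kHz both map to 0.8 kHz.

0.8 kHz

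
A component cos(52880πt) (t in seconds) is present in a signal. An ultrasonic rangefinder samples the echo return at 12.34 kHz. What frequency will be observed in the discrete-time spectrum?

ω = 52880π rad/s → f = ω/(2π) = 26440 Hz = 26.44 kHz.
26.44 kHz mod fs = 1.76 kHz.
1.76 kHz ≤ fs/2 = 6.17 kHz, appears at 1.76 kHz.

1.76 kHz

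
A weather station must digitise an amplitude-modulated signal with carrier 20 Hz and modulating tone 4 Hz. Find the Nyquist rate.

48 Hz

AM sidebands sit at fc ± fm = 16 Hz and 24 Hz.
Highest-frequency component: 24 Hz.
Nyquist rate = 2 × 24 Hz = 48 Hz.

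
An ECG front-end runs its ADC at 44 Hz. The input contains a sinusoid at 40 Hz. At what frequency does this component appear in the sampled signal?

4 Hz

40 Hz > fs/2 = 22 Hz, folds to fs − 40 Hz = 4 Hz.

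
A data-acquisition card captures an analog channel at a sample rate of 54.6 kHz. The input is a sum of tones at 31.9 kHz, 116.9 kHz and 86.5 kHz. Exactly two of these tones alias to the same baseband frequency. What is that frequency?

fs/2 = 27.3 kHz.
31.9 kHz > fs/2 = 27.3 kHz, folds to fs − 31.9 kHz = 22.7 kHz.
116.9 kHz mod fs = 7.7 kHz.
7.7 kHz ≤ fs/2 = 27.3 kHz, appears at 7.7 kHz.
86.5 kHz mod fs = 31.9 kHz.
31.9 kHz > fs/2 = 27.3 kHz, folds to fs − 31.9 kHz = 22.7 kHz.
31.9 kHz and 86.5 kHz both map to 22.7 kHz.

22.7 kHz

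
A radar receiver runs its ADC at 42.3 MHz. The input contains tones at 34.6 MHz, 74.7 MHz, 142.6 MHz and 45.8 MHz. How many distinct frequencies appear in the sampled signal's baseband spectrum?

fs/2 = 21.15 MHz.
34.6 MHz > fs/2 = 21.15 MHz, folds to fs − 34.6 MHz = 7.7 MHz.
74.7 MHz mod fs = 32.4 MHz.
32.4 MHz > fs/2 = 21.15 MHz, folds to fs − 32.4 MHz = 9.9 MHz.
142.6 MHz mod fs = 15.7 MHz.
15.7 MHz ≤ fs/2 = 21.15 MHz, appears at 15.7 MHz.
45.8 MHz mod fs = 3.5 MHz.
3.5 MHz ≤ fs/2 = 21.15 MHz, appears at 3.5 MHz.
Distinct values: {3.5 MHz, 7.7 MHz, 9.9 MHz, 15.7 MHz} → 4.

4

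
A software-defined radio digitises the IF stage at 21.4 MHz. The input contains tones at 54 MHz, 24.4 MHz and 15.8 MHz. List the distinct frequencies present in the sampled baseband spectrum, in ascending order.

fs/2 = 10.7 MHz.
54 MHz mod fs = 11.2 MHz.
11.2 MHz > fs/2 = 10.7 MHz, folds to fs − 11.2 MHz = 10.2 MHz.
24.4 MHz mod fs = 3 MHz.
3 MHz ≤ fs/2 = 10.7 MHz, appears at 3 MHz.
15.8 MHz > fs/2 = 10.7 MHz, folds to fs − 15.8 MHz = 5.6 MHz.
Distinct values: {3 MHz, 5.6 MHz, 10.2 MHz}.

3 MHz, 5.6 MHz, 10.2 MHz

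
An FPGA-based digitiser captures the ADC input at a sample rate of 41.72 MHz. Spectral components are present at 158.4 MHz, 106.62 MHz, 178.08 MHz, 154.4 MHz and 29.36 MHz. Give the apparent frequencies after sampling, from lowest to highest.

fs/2 = 20.86 MHz.
158.4 MHz mod fs = 33.24 MHz.
33.24 MHz > fs/2 = 20.86 MHz, folds to fs − 33.24 MHz = 8.48 MHz.
106.62 MHz mod fs = 23.18 MHz.
23.18 MHz > fs/2 = 20.86 MHz, folds to fs − 23.18 MHz = 18.54 MHz.
178.08 MHz mod fs = 11.2 MHz.
11.2 MHz ≤ fs/2 = 20.86 MHz, appears at 11.2 MHz.
154.4 MHz mod fs = 29.24 MHz.
29.24 MHz > fs/2 = 20.86 MHz, folds to fs − 29.24 MHz = 12.48 MHz.
29.36 MHz > fs/2 = 20.86 MHz, folds to fs − 29.36 MHz = 12.36 MHz.
Distinct values: {8.48 MHz, 11.2 MHz, 12.36 MHz, 12.48 MHz, 18.54 MHz}.

8.48 MHz, 11.2 MHz, 12.36 MHz, 12.48 MHz, 18.54 MHz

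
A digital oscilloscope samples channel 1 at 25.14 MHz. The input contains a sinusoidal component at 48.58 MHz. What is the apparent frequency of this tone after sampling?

48.58 MHz mod fs = 23.44 MHz.
23.44 MHz > fs/2 = 12.57 MHz, folds to fs − 23.44 MHz = 1.7 MHz.

1.7 MHz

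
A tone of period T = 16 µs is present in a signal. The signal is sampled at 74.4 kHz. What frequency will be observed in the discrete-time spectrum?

T = 16 µs → f = 1/T = 62.5 kHz.
62.5 kHz > fs/2 = 37.2 kHz, folds to fs − 62.5 kHz = 11.9 kHz.

11.9 kHz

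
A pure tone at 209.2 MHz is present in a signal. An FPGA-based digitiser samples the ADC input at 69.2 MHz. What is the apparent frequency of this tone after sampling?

1.6 MHz

209.2 MHz mod fs = 1.6 MHz.
1.6 MHz ≤ fs/2 = 34.6 MHz, appears at 1.6 MHz.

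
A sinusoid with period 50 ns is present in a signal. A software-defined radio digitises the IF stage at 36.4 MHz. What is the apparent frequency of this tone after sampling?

T = 50 ns → f = 1/T = 20 MHz.
20 MHz > fs/2 = 18.2 MHz, folds to fs − 20 MHz = 16.4 MHz.

16.4 MHz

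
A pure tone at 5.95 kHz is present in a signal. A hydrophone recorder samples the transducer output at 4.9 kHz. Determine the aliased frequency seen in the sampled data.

5.95 kHz mod fs = 1.05 kHz.
1.05 kHz ≤ fs/2 = 2.45 kHz, appears at 1.05 kHz.

1.05 kHz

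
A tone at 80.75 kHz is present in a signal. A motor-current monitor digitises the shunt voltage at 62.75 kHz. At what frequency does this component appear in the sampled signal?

80.75 kHz mod fs = 18 kHz.
18 kHz ≤ fs/2 = 31.375 kHz, appears at 18 kHz.

18 kHz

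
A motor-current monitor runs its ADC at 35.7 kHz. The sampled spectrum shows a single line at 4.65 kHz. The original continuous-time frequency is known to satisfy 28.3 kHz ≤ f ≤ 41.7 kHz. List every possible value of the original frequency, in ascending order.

Frequencies that alias to 4.65 kHz are k·fs ± 4.65 kHz for integer k ≥ 0.
k=0: 4.65 kHz.
k=1: 31.05 kHz, 40.35 kHz.
k=2: 66.75 kHz, 76.05 kHz.
Within [28.3 kHz, 41.7 kHz]: 31.05 kHz, 40.35 kHz.

31.05 kHz, 40.35 kHz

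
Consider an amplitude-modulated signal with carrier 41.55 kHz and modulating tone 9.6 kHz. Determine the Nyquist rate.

102.3 kHz

AM sidebands sit at fc ± fm = 31.95 kHz and 51.15 kHz.
Highest-frequency component: 51.15 kHz.
Nyquist rate = 2 × 51.15 kHz = 102.3 kHz.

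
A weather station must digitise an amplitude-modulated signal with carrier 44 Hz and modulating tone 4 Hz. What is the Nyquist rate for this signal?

AM sidebands sit at fc ± fm = 40 Hz and 48 Hz.
Highest-frequency component: 48 Hz.
Nyquist rate = 2 × 48 Hz = 96 Hz.

96 Hz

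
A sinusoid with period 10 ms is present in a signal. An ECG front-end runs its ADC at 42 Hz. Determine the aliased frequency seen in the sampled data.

16 Hz

T = 10 ms → f = 1/T = 100 Hz.
100 Hz mod fs = 16 Hz.
16 Hz ≤ fs/2 = 21 Hz, appears at 16 Hz.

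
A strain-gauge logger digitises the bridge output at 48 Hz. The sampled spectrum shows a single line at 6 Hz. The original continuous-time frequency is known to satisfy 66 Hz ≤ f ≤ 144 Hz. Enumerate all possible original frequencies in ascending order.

90 Hz, 102 Hz, 138 Hz

Frequencies that alias to 6 Hz are k·fs ± 6 Hz for integer k ≥ 0.
k=0: 6 Hz.
k=1: 42 Hz, 54 Hz.
k=2: 90 Hz, 102 Hz.
k=3: 138 Hz, 150 Hz.
k=4: 186 Hz, 198 Hz.
Within [66 Hz, 144 Hz]: 90 Hz, 102 Hz, 138 Hz.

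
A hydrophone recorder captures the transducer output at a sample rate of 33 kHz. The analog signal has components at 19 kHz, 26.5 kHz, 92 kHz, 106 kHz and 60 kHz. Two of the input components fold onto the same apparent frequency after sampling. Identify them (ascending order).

92 kHz, 106 kHz

fs/2 = 16.5 kHz.
19 kHz > fs/2 = 16.5 kHz, folds to fs − 19 kHz = 14 kHz.
26.5 kHz > fs/2 = 16.5 kHz, folds to fs − 26.5 kHz = 6.5 kHz.
92 kHz mod fs = 26 kHz.
26 kHz > fs/2 = 16.5 kHz, folds to fs − 26 kHz = 7 kHz.
106 kHz mod fs = 7 kHz.
7 kHz ≤ fs/2 = 16.5 kHz, appears at 7 kHz.
60 kHz mod fs = 27 kHz.
27 kHz > fs/2 = 16.5 kHz, folds to fs − 27 kHz = 6 kHz.
92 kHz and 106 kHz both map to 7 kHz.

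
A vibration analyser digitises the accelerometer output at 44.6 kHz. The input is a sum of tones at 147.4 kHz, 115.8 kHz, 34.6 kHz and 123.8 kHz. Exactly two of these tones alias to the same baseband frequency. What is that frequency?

10 kHz

fs/2 = 22.3 kHz.
147.4 kHz mod fs = 13.6 kHz.
13.6 kHz ≤ fs/2 = 22.3 kHz, appears at 13.6 kHz.
115.8 kHz mod fs = 26.6 kHz.
26.6 kHz > fs/2 = 22.3 kHz, folds to fs − 26.6 kHz = 18 kHz.
34.6 kHz > fs/2 = 22.3 kHz, folds to fs − 34.6 kHz = 10 kHz.
123.8 kHz mod fs = 34.6 kHz.
34.6 kHz > fs/2 = 22.3 kHz, folds to fs − 34.6 kHz = 10 kHz.
34.6 kHz and 123.8 kHz both map to 10 kHz.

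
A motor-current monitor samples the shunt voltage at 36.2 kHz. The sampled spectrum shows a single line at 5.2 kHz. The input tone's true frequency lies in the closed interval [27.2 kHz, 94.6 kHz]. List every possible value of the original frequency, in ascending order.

Frequencies that alias to 5.2 kHz are k·fs ± 5.2 kHz for integer k ≥ 0.
k=0: 5.2 kHz.
k=1: 31 kHz, 41.4 kHz.
k=2: 67.2 kHz, 77.6 kHz.
k=3: 103.4 kHz, 113.8 kHz.
Within [27.2 kHz, 94.6 kHz]: 31 kHz, 41.4 kHz, 67.2 kHz, 77.6 kHz.

31 kHz, 41.4 kHz, 67.2 kHz, 77.6 kHz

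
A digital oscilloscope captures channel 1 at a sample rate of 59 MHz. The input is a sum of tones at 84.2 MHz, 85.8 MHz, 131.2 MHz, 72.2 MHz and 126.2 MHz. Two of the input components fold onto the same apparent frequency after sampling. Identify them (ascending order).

72.2 MHz, 131.2 MHz

fs/2 = 29.5 MHz.
84.2 MHz mod fs = 25.2 MHz.
25.2 MHz ≤ fs/2 = 29.5 MHz, appears at 25.2 MHz.
85.8 MHz mod fs = 26.8 MHz.
26.8 MHz ≤ fs/2 = 29.5 MHz, appears at 26.8 MHz.
131.2 MHz mod fs = 13.2 MHz.
13.2 MHz ≤ fs/2 = 29.5 MHz, appears at 13.2 MHz.
72.2 MHz mod fs = 13.2 MHz.
13.2 MHz ≤ fs/2 = 29.5 MHz, appears at 13.2 MHz.
126.2 MHz mod fs = 8.2 MHz.
8.2 MHz ≤ fs/2 = 29.5 MHz, appears at 8.2 MHz.
72.2 MHz and 131.2 MHz both map to 13.2 MHz.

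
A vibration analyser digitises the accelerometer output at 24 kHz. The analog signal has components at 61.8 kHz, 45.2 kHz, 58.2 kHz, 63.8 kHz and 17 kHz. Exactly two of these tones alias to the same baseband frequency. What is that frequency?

fs/2 = 12 kHz.
61.8 kHz mod fs = 13.8 kHz.
13.8 kHz > fs/2 = 12 kHz, folds to fs − 13.8 kHz = 10.2 kHz.
45.2 kHz mod fs = 21.2 kHz.
21.2 kHz > fs/2 = 12 kHz, folds to fs − 21.2 kHz = 2.8 kHz.
58.2 kHz mod fs = 10.2 kHz.
10.2 kHz ≤ fs/2 = 12 kHz, appears at 10.2 kHz.
63.8 kHz mod fs = 15.8 kHz.
15.8 kHz > fs/2 = 12 kHz, folds to fs − 15.8 kHz = 8.2 kHz.
17 kHz > fs/2 = 12 kHz, folds to fs − 17 kHz = 7 kHz.
58.2 kHz and 61.8 kHz both map to 10.2 kHz.

10.2 kHz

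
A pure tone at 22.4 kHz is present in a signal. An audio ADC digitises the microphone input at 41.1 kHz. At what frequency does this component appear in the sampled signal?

22.4 kHz > fs/2 = 20.55 kHz, folds to fs − 22.4 kHz = 18.7 kHz.

18.7 kHz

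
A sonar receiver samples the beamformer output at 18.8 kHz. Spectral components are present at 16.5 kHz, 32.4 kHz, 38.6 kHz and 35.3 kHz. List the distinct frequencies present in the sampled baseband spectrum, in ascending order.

fs/2 = 9.4 kHz.
16.5 kHz > fs/2 = 9.4 kHz, folds to fs − 16.5 kHz = 2.3 kHz.
32.4 kHz mod fs = 13.6 kHz.
13.6 kHz > fs/2 = 9.4 kHz, folds to fs − 13.6 kHz = 5.2 kHz.
38.6 kHz mod fs = 1 kHz.
1 kHz ≤ fs/2 = 9.4 kHz, appears at 1 kHz.
35.3 kHz mod fs = 16.5 kHz.
16.5 kHz > fs/2 = 9.4 kHz, folds to fs − 16.5 kHz = 2.3 kHz.
Distinct values: {1 kHz, 2.3 kHz, 5.2 kHz}.

1 kHz, 2.3 kHz, 5.2 kHz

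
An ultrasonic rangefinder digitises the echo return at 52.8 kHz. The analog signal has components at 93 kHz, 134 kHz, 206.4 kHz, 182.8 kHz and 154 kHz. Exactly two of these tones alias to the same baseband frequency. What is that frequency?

fs/2 = 26.4 kHz.
93 kHz mod fs = 40.2 kHz.
40.2 kHz > fs/2 = 26.4 kHz, folds to fs − 40.2 kHz = 12.6 kHz.
134 kHz mod fs = 28.4 kHz.
28.4 kHz > fs/2 = 26.4 kHz, folds to fs − 28.4 kHz = 24.4 kHz.
206.4 kHz mod fs = 48 kHz.
48 kHz > fs/2 = 26.4 kHz, folds to fs − 48 kHz = 4.8 kHz.
182.8 kHz mod fs = 24.4 kHz.
24.4 kHz ≤ fs/2 = 26.4 kHz, appears at 24.4 kHz.
154 kHz mod fs = 48.4 kHz.
48.4 kHz > fs/2 = 26.4 kHz, folds to fs − 48.4 kHz = 4.4 kHz.
134 kHz and 182.8 kHz both map to 24.4 kHz.

24.4 kHz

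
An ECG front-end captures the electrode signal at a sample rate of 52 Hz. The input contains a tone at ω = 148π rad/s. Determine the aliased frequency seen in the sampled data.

22 Hz

ω = 148π rad/s → f = ω/(2π) = 74 Hz.
74 Hz mod fs = 22 Hz.
22 Hz ≤ fs/2 = 26 Hz, appears at 22 Hz.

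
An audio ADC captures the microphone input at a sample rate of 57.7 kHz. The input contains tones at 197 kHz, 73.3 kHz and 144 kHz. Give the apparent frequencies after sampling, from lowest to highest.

15.6 kHz, 23.9 kHz, 28.6 kHz

fs/2 = 28.85 kHz.
197 kHz mod fs = 23.9 kHz.
23.9 kHz ≤ fs/2 = 28.85 kHz, appears at 23.9 kHz.
73.3 kHz mod fs = 15.6 kHz.
15.6 kHz ≤ fs/2 = 28.85 kHz, appears at 15.6 kHz.
144 kHz mod fs = 28.6 kHz.
28.6 kHz ≤ fs/2 = 28.85 kHz, appears at 28.6 kHz.
Distinct values: {15.6 kHz, 23.9 kHz, 28.6 kHz}.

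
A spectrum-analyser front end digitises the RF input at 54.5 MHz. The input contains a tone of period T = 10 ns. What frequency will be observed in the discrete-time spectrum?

9 MHz

T = 10 ns → f = 1/T = 100 MHz.
100 MHz mod fs = 45.5 MHz.
45.5 MHz > fs/2 = 27.25 MHz, folds to fs − 45.5 MHz = 9 MHz.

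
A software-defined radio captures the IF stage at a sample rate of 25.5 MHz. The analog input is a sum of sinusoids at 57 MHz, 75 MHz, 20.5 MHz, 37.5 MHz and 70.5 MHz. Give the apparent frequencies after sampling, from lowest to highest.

fs/2 = 12.75 MHz.
57 MHz mod fs = 6 MHz.
6 MHz ≤ fs/2 = 12.75 MHz, appears at 6 MHz.
75 MHz mod fs = 24 MHz.
24 MHz > fs/2 = 12.75 MHz, folds to fs − 24 MHz = 1.5 MHz.
20.5 MHz > fs/2 = 12.75 MHz, folds to fs − 20.5 MHz = 5 MHz.
37.5 MHz mod fs = 12 MHz.
12 MHz ≤ fs/2 = 12.75 MHz, appears at 12 MHz.
70.5 MHz mod fs = 19.5 MHz.
19.5 MHz > fs/2 = 12.75 MHz, folds to fs − 19.5 MHz = 6 MHz.
Distinct values: {1.5 MHz, 5 MHz, 6 MHz, 12 MHz}.

1.5 MHz, 5 MHz, 6 MHz, 12 MHz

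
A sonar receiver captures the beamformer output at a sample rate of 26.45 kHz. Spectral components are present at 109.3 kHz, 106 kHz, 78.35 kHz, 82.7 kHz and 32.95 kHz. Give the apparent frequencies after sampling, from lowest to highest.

fs/2 = 13.225 kHz.
109.3 kHz mod fs = 3.5 kHz.
3.5 kHz ≤ fs/2 = 13.225 kHz, appears at 3.5 kHz.
106 kHz mod fs = 0.2 kHz.
0.2 kHz ≤ fs/2 = 13.225 kHz, appears at 0.2 kHz.
78.35 kHz mod fs = 25.45 kHz.
25.45 kHz > fs/2 = 13.225 kHz, folds to fs − 25.45 kHz = 1 kHz.
82.7 kHz mod fs = 3.35 kHz.
3.35 kHz ≤ fs/2 = 13.225 kHz, appears at 3.35 kHz.
32.95 kHz mod fs = 6.5 kHz.
6.5 kHz ≤ fs/2 = 13.225 kHz, appears at 6.5 kHz.
Distinct values: {0.2 kHz, 1 kHz, 3.35 kHz, 3.5 kHz, 6.5 kHz}.

0.2 kHz, 1 kHz, 3.35 kHz, 3.5 kHz, 6.5 kHz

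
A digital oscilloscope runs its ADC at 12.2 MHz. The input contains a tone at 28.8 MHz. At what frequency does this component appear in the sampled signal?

28.8 MHz mod fs = 4.4 MHz.
4.4 MHz ≤ fs/2 = 6.1 MHz, appears at 4.4 MHz.

4.4 MHz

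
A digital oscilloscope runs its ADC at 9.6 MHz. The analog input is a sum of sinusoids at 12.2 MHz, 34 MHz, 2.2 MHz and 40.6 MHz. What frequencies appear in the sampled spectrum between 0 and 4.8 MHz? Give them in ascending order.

2.2 MHz, 2.6 MHz, 4.4 MHz

fs/2 = 4.8 MHz.
12.2 MHz mod fs = 2.6 MHz.
2.6 MHz ≤ fs/2 = 4.8 MHz, appears at 2.6 MHz.
34 MHz mod fs = 5.2 MHz.
5.2 MHz > fs/2 = 4.8 MHz, folds to fs − 5.2 MHz = 4.4 MHz.
2.2 MHz ≤ fs/2 = 4.8 MHz, passes unchanged.
40.6 MHz mod fs = 2.2 MHz.
2.2 MHz ≤ fs/2 = 4.8 MHz, appears at 2.2 MHz.
Distinct values: {2.2 MHz, 2.6 MHz, 4.4 MHz}.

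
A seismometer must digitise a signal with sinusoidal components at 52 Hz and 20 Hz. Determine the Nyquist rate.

104 Hz

Highest-frequency component: 52 Hz.
Nyquist rate = 2 × 52 Hz = 104 Hz.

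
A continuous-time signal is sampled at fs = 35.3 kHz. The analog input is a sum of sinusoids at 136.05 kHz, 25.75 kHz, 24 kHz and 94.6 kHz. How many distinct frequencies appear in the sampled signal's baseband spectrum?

fs/2 = 17.65 kHz.
136.05 kHz mod fs = 30.15 kHz.
30.15 kHz > fs/2 = 17.65 kHz, folds to fs − 30.15 kHz = 5.15 kHz.
25.75 kHz > fs/2 = 17.65 kHz, folds to fs − 25.75 kHz = 9.55 kHz.
24 kHz > fs/2 = 17.65 kHz, folds to fs − 24 kHz = 11.3 kHz.
94.6 kHz mod fs = 24 kHz.
24 kHz > fs/2 = 17.65 kHz, folds to fs − 24 kHz = 11.3 kHz.
Distinct values: {5.15 kHz, 9.55 kHz, 11.3 kHz} → 3.

3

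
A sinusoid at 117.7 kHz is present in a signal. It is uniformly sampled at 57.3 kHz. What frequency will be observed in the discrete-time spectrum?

3.1 kHz

117.7 kHz mod fs = 3.1 kHz.
3.1 kHz ≤ fs/2 = 28.65 kHz, appears at 3.1 kHz.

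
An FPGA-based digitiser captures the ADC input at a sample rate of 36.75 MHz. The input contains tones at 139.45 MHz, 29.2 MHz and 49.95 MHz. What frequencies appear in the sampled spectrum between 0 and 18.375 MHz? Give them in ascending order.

7.55 MHz, 13.2 MHz

fs/2 = 18.375 MHz.
139.45 MHz mod fs = 29.2 MHz.
29.2 MHz > fs/2 = 18.375 MHz, folds to fs − 29.2 MHz = 7.55 MHz.
29.2 MHz > fs/2 = 18.375 MHz, folds to fs − 29.2 MHz = 7.55 MHz.
49.95 MHz mod fs = 13.2 MHz.
13.2 MHz ≤ fs/2 = 18.375 MHz, appears at 13.2 MHz.
Distinct values: {7.55 MHz, 13.2 MHz}.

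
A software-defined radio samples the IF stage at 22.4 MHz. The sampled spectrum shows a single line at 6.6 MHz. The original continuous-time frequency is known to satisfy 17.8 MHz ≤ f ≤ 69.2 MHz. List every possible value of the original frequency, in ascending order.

29 MHz, 38.2 MHz, 51.4 MHz, 60.6 MHz

Frequencies that alias to 6.6 MHz are k·fs ± 6.6 MHz for integer k ≥ 0.
k=0: 6.6 MHz.
k=1: 15.8 MHz, 29 MHz.
k=2: 38.2 MHz, 51.4 MHz.
k=3: 60.6 MHz, 73.8 MHz.
k=4: 83 MHz, 96.2 MHz.
Within [17.8 MHz, 69.2 MHz]: 29 MHz, 38.2 MHz, 51.4 MHz, 60.6 MHz.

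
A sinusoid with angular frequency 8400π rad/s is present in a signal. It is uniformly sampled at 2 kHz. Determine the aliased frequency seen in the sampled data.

0.2 kHz

ω = 8400π rad/s → f = ω/(2π) = 4200 Hz = 4.2 kHz.
4.2 kHz mod fs = 0.2 kHz.
0.2 kHz ≤ fs/2 = 1 kHz, appears at 0.2 kHz.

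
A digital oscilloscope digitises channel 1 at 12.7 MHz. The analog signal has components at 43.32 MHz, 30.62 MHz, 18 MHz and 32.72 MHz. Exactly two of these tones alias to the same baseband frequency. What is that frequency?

fs/2 = 6.35 MHz.
43.32 MHz mod fs = 5.22 MHz.
5.22 MHz ≤ fs/2 = 6.35 MHz, appears at 5.22 MHz.
30.62 MHz mod fs = 5.22 MHz.
5.22 MHz ≤ fs/2 = 6.35 MHz, appears at 5.22 MHz.
18 MHz mod fs = 5.3 MHz.
5.3 MHz ≤ fs/2 = 6.35 MHz, appears at 5.3 MHz.
32.72 MHz mod fs = 7.32 MHz.
7.32 MHz > fs/2 = 6.35 MHz, folds to fs − 7.32 MHz = 5.38 MHz.
30.62 MHz and 43.32 MHz both map to 5.22 MHz.

5.22 MHz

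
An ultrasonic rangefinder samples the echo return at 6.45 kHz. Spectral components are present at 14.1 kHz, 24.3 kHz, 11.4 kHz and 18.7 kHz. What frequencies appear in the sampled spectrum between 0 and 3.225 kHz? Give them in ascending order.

fs/2 = 3.225 kHz.
14.1 kHz mod fs = 1.2 kHz.
1.2 kHz ≤ fs/2 = 3.225 kHz, appears at 1.2 kHz.
24.3 kHz mod fs = 4.95 kHz.
4.95 kHz > fs/2 = 3.225 kHz, folds to fs − 4.95 kHz = 1.5 kHz.
11.4 kHz mod fs = 4.95 kHz.
4.95 kHz > fs/2 = 3.225 kHz, folds to fs − 4.95 kHz = 1.5 kHz.
18.7 kHz mod fs = 5.8 kHz.
5.8 kHz > fs/2 = 3.225 kHz, folds to fs − 5.8 kHz = 0.65 kHz.
Distinct values: {0.65 kHz, 1.2 kHz, 1.5 kHz}.

0.65 kHz, 1.2 kHz, 1.5 kHz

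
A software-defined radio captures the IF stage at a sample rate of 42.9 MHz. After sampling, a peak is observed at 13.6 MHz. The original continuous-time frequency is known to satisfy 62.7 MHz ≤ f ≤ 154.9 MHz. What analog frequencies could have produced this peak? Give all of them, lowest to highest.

72.2 MHz, 99.4 MHz, 115.1 MHz, 142.3 MHz

Frequencies that alias to 13.6 MHz are k·fs ± 13.6 MHz for integer k ≥ 0.
k=0: 13.6 MHz.
k=1: 29.3 MHz, 56.5 MHz.
k=2: 72.2 MHz, 99.4 MHz.
k=3: 115.1 MHz, 142.3 MHz.
k=4: 158 MHz, 185.2 MHz.
Within [62.7 MHz, 154.9 MHz]: 72.2 MHz, 99.4 MHz, 115.1 MHz, 142.3 MHz.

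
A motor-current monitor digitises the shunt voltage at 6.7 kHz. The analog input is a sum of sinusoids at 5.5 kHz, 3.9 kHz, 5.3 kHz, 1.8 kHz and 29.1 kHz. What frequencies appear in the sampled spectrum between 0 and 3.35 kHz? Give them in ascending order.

fs/2 = 3.35 kHz.
5.5 kHz > fs/2 = 3.35 kHz, folds to fs − 5.5 kHz = 1.2 kHz.
3.9 kHz > fs/2 = 3.35 kHz, folds to fs − 3.9 kHz = 2.8 kHz.
5.3 kHz > fs/2 = 3.35 kHz, folds to fs − 5.3 kHz = 1.4 kHz.
1.8 kHz ≤ fs/2 = 3.35 kHz, passes unchanged.
29.1 kHz mod fs = 2.3 kHz.
2.3 kHz ≤ fs/2 = 3.35 kHz, appears at 2.3 kHz.
Distinct values: {1.2 kHz, 1.4 kHz, 1.8 kHz, 2.3 kHz, 2.8 kHz}.

1.2 kHz, 1.4 kHz, 1.8 kHz, 2.3 kHz, 2.8 kHz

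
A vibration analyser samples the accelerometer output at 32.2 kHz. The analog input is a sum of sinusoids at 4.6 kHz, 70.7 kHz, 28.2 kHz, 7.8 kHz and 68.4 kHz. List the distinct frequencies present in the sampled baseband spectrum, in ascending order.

fs/2 = 16.1 kHz.
4.6 kHz ≤ fs/2 = 16.1 kHz, passes unchanged.
70.7 kHz mod fs = 6.3 kHz.
6.3 kHz ≤ fs/2 = 16.1 kHz, appears at 6.3 kHz.
28.2 kHz > fs/2 = 16.1 kHz, folds to fs − 28.2 kHz = 4 kHz.
7.8 kHz ≤ fs/2 = 16.1 kHz, passes unchanged.
68.4 kHz mod fs = 4 kHz.
4 kHz ≤ fs/2 = 16.1 kHz, appears at 4 kHz.
Distinct values: {4 kHz, 4.6 kHz, 6.3 kHz, 7.8 kHz}.

4 kHz, 4.6 kHz, 6.3 kHz, 7.8 kHz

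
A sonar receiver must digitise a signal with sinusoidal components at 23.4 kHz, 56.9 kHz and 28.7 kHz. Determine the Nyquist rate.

113.8 kHz

Highest-frequency component: 56.9 kHz.
Nyquist rate = 2 × 56.9 kHz = 113.8 kHz.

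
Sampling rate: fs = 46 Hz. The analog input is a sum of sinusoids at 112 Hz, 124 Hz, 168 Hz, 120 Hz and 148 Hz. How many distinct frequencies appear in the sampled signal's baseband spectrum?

5

fs/2 = 23 Hz.
112 Hz mod fs = 20 Hz.
20 Hz ≤ fs/2 = 23 Hz, appears at 20 Hz.
124 Hz mod fs = 32 Hz.
32 Hz > fs/2 = 23 Hz, folds to fs − 32 Hz = 14 Hz.
168 Hz mod fs = 30 Hz.
30 Hz > fs/2 = 23 Hz, folds to fs − 30 Hz = 16 Hz.
120 Hz mod fs = 28 Hz.
28 Hz > fs/2 = 23 Hz, folds to fs − 28 Hz = 18 Hz.
148 Hz mod fs = 10 Hz.
10 Hz ≤ fs/2 = 23 Hz, appears at 10 Hz.
Distinct values: {10 Hz, 14 Hz, 16 Hz, 18 Hz, 20 Hz} → 5.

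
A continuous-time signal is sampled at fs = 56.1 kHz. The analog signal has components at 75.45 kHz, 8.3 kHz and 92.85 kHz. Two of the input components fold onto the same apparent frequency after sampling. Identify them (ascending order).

fs/2 = 28.05 kHz.
75.45 kHz mod fs = 19.35 kHz.
19.35 kHz ≤ fs/2 = 28.05 kHz, appears at 19.35 kHz.
8.3 kHz ≤ fs/2 = 28.05 kHz, passes unchanged.
92.85 kHz mod fs = 36.75 kHz.
36.75 kHz > fs/2 = 28.05 kHz, folds to fs − 36.75 kHz = 19.35 kHz.
75.45 kHz and 92.85 kHz both map to 19.35 kHz.

75.45 kHz, 92.85 kHz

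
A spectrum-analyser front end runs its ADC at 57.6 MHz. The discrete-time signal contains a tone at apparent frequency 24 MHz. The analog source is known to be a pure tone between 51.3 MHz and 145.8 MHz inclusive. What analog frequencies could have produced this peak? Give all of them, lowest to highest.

Frequencies that alias to 24 MHz are k·fs ± 24 MHz for integer k ≥ 0.
k=0: 24 MHz.
k=1: 33.6 MHz, 81.6 MHz.
k=2: 91.2 MHz, 139.2 MHz.
k=3: 148.8 MHz, 196.8 MHz.
Within [51.3 MHz, 145.8 MHz]: 81.6 MHz, 91.2 MHz, 139.2 MHz.

81.6 MHz, 91.2 MHz, 139.2 MHz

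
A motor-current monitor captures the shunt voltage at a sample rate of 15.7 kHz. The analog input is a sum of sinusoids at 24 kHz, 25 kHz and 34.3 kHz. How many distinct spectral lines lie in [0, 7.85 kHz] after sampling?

3

fs/2 = 7.85 kHz.
24 kHz mod fs = 8.3 kHz.
8.3 kHz > fs/2 = 7.85 kHz, folds to fs − 8.3 kHz = 7.4 kHz.
25 kHz mod fs = 9.3 kHz.
9.3 kHz > fs/2 = 7.85 kHz, folds to fs − 9.3 kHz = 6.4 kHz.
34.3 kHz mod fs = 2.9 kHz.
2.9 kHz ≤ fs/2 = 7.85 kHz, appears at 2.9 kHz.
Distinct values: {2.9 kHz, 6.4 kHz, 7.4 kHz} → 3.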